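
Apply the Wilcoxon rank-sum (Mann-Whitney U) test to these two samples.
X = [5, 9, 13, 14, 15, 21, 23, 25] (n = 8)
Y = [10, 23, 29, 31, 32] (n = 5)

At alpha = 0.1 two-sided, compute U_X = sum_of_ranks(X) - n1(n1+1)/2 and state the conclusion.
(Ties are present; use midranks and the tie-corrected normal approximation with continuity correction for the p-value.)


Step 1: Combine and sort all 13 observations; assign midranks.
sorted (value, group): (5,X), (9,X), (10,Y), (13,X), (14,X), (15,X), (21,X), (23,X), (23,Y), (25,X), (29,Y), (31,Y), (32,Y)
ranks: 5->1, 9->2, 10->3, 13->4, 14->5, 15->6, 21->7, 23->8.5, 23->8.5, 25->10, 29->11, 31->12, 32->13
Step 2: Rank sum for X: R1 = 1 + 2 + 4 + 5 + 6 + 7 + 8.5 + 10 = 43.5.
Step 3: U_X = R1 - n1(n1+1)/2 = 43.5 - 8*9/2 = 43.5 - 36 = 7.5.
       U_Y = n1*n2 - U_X = 40 - 7.5 = 32.5.
Step 4: Ties are present, so use the tie-corrected normal approximation (with continuity correction) for the p-value.
Step 5: p-value = 0.078571; compare to alpha = 0.1. reject H0.

U_X = 7.5, p = 0.078571, reject H0 at alpha = 0.1.


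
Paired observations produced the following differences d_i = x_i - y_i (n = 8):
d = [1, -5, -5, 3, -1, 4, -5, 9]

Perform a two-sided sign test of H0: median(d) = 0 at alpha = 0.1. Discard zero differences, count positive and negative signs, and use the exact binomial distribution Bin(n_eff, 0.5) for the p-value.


Step 1: Discard zero differences. Original n = 8; n_eff = number of nonzero differences = 8.
Nonzero differences (with sign): +1, -5, -5, +3, -1, +4, -5, +9
Step 2: Count signs: positive = 4, negative = 4.
Step 3: Under H0: P(positive) = 0.5, so the number of positives S ~ Bin(8, 0.5).
Step 4: Two-sided exact p-value = sum of Bin(8,0.5) probabilities at or below the observed probability = 1.000000.
Step 5: alpha = 0.1. fail to reject H0.

n_eff = 8, pos = 4, neg = 4, p = 1.000000, fail to reject H0.


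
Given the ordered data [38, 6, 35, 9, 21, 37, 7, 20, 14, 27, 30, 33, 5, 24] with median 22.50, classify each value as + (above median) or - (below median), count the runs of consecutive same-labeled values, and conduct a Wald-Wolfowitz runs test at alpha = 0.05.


Step 1: Compute median = 22.50; label A = above, B = below.
Labels in order: ABABBABBBAAABA  (n_A = 7, n_B = 7)
Step 2: Count runs R = 9.
Step 3: Under H0 (random ordering), E[R] = 2*n_A*n_B/(n_A+n_B) + 1 = 2*7*7/14 + 1 = 8.0000.
        Var[R] = 2*n_A*n_B*(2*n_A*n_B - n_A - n_B) / ((n_A+n_B)^2 * (n_A+n_B-1)) = 8232/2548 = 3.2308.
        SD[R] = 1.7974.
Step 4: Continuity-corrected z = (R - 0.5 - E[R]) / SD[R] = (9 - 0.5 - 8.0000) / 1.7974 = 0.2782.
Step 5: Two-sided p-value via normal approximation = 2*(1 - Phi(|z|)) = 0.780879.
Step 6: alpha = 0.05. fail to reject H0.

R = 9, z = 0.2782, p = 0.780879, fail to reject H0.


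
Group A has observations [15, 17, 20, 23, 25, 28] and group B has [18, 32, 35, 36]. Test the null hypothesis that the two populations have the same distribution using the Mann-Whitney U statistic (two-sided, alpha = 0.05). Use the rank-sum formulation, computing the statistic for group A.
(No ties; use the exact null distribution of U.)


Step 1: Combine and sort all 10 observations; assign midranks.
sorted (value, group): (15,X), (17,X), (18,Y), (20,X), (23,X), (25,X), (28,X), (32,Y), (35,Y), (36,Y)
ranks: 15->1, 17->2, 18->3, 20->4, 23->5, 25->6, 28->7, 32->8, 35->9, 36->10
Step 2: Rank sum for X: R1 = 1 + 2 + 4 + 5 + 6 + 7 = 25.
Step 3: U_X = R1 - n1(n1+1)/2 = 25 - 6*7/2 = 25 - 21 = 4.
       U_Y = n1*n2 - U_X = 24 - 4 = 20.
Step 4: No ties, so the exact null distribution of U (based on enumerating the C(10,6) = 210 equally likely rank assignments) gives the two-sided p-value.
Step 5: p-value = 0.114286; compare to alpha = 0.05. fail to reject H0.

U_X = 4, p = 0.114286, fail to reject H0 at alpha = 0.05.


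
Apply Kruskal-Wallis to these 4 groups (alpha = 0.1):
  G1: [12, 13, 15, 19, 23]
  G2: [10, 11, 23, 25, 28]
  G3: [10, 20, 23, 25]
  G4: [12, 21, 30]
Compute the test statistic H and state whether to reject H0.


Step 1: Combine all N = 17 observations and assign midranks.
sorted (value, group, rank): (10,G2,1.5), (10,G3,1.5), (11,G2,3), (12,G1,4.5), (12,G4,4.5), (13,G1,6), (15,G1,7), (19,G1,8), (20,G3,9), (21,G4,10), (23,G1,12), (23,G2,12), (23,G3,12), (25,G2,14.5), (25,G3,14.5), (28,G2,16), (30,G4,17)
Step 2: Sum ranks within each group.
R_1 = 37.5 (n_1 = 5)
R_2 = 47 (n_2 = 5)
R_3 = 37 (n_3 = 4)
R_4 = 31.5 (n_4 = 3)
Step 3: H = 12/(N(N+1)) * sum(R_i^2/n_i) - 3(N+1)
     = 12/(17*18) * (37.5^2/5 + 47^2/5 + 37^2/4 + 31.5^2/3) - 3*18
     = 0.039216 * 1396.05 - 54
     = 0.747059.
Step 4: Ties present; correction factor C = 1 - 42/(17^3 - 17) = 0.991422. Corrected H = 0.747059 / 0.991422 = 0.753523.
Step 5: Under H0, H ~ chi^2(3); p-value = 0.860548.
Step 6: alpha = 0.1. fail to reject H0.

H = 0.7535, df = 3, p = 0.860548, fail to reject H0.


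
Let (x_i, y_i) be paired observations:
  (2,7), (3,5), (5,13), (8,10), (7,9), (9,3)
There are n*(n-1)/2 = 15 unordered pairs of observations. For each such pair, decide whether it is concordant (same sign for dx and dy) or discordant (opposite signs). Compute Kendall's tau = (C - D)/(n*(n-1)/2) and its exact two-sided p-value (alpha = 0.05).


Step 1: Enumerate the 15 unordered pairs (i,j) with i<j and classify each by sign(x_j-x_i) * sign(y_j-y_i).
  (1,2):dx=+1,dy=-2->D; (1,3):dx=+3,dy=+6->C; (1,4):dx=+6,dy=+3->C; (1,5):dx=+5,dy=+2->C
  (1,6):dx=+7,dy=-4->D; (2,3):dx=+2,dy=+8->C; (2,4):dx=+5,dy=+5->C; (2,5):dx=+4,dy=+4->C
  (2,6):dx=+6,dy=-2->D; (3,4):dx=+3,dy=-3->D; (3,5):dx=+2,dy=-4->D; (3,6):dx=+4,dy=-10->D
  (4,5):dx=-1,dy=-1->C; (4,6):dx=+1,dy=-7->D; (5,6):dx=+2,dy=-6->D
Step 2: C = 7, D = 8, total pairs = 15.
Step 3: tau = (C - D)/(n(n-1)/2) = (7 - 8)/15 = -0.066667.
Step 4: Exact two-sided p-value (enumerate n! = 720 permutations of y under H0): p = 1.000000.
Step 5: alpha = 0.05. fail to reject H0.

tau_b = -0.0667 (C=7, D=8), p = 1.000000, fail to reject H0.


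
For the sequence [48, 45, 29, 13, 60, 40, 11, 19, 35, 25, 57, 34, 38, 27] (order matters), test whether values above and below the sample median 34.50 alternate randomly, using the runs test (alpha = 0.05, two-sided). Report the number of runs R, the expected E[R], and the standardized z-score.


Step 1: Compute median = 34.50; label A = above, B = below.
Labels in order: AABBAABBABABAB  (n_A = 7, n_B = 7)
Step 2: Count runs R = 10.
Step 3: Under H0 (random ordering), E[R] = 2*n_A*n_B/(n_A+n_B) + 1 = 2*7*7/14 + 1 = 8.0000.
        Var[R] = 2*n_A*n_B*(2*n_A*n_B - n_A - n_B) / ((n_A+n_B)^2 * (n_A+n_B-1)) = 8232/2548 = 3.2308.
        SD[R] = 1.7974.
Step 4: Continuity-corrected z = (R - 0.5 - E[R]) / SD[R] = (10 - 0.5 - 8.0000) / 1.7974 = 0.8345.
Step 5: Two-sided p-value via normal approximation = 2*(1 - Phi(|z|)) = 0.403986.
Step 6: alpha = 0.05. fail to reject H0.

R = 10, z = 0.8345, p = 0.403986, fail to reject H0.


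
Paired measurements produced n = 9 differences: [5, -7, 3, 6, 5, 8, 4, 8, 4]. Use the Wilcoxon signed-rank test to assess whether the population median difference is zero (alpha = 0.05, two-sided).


Step 1: Drop any zero differences (none here) and take |d_i|.
|d| = [5, 7, 3, 6, 5, 8, 4, 8, 4]
Step 2: Midrank |d_i| (ties get averaged ranks).
ranks: |5|->4.5, |7|->7, |3|->1, |6|->6, |5|->4.5, |8|->8.5, |4|->2.5, |8|->8.5, |4|->2.5
Step 3: Attach original signs; sum ranks with positive sign and with negative sign.
W+ = 4.5 + 1 + 6 + 4.5 + 8.5 + 2.5 + 8.5 + 2.5 = 38
W- = 7 = 7
(Check: W+ + W- = 45 should equal n(n+1)/2 = 45.)
Step 4: Test statistic W = min(W+, W-) = 7.
Step 5: Ties in |d|, so use the tie-corrected normal approximation.
        E[W] = n(n+1)/4 = 9*10/4 = 22.5.
        Tie groups: |d|=4 (t=2), |d|=5 (t=2), |d|=8 (t=2); sum(t^3 - t) = 18.
        Var[W] = n(n+1)(2n+1)/24 - sum(t^3-t)/48 = 1710/24 - 18/48 = 70.875.
        z = (W - E[W]) / sqrt(Var[W]) = (7 - 22.5) / 8.4187 = -1.8411.
        Two-sided p = 2*Phi(z) = 0.065602.
Step 6: alpha = 0.05. fail to reject H0.

W+ = 38, W- = 7, W = min = 7, p = 0.065602, fail to reject H0.


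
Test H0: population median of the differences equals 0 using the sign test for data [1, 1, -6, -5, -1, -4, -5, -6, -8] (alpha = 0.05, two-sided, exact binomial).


Step 1: Discard zero differences. Original n = 9; n_eff = number of nonzero differences = 9.
Nonzero differences (with sign): +1, +1, -6, -5, -1, -4, -5, -6, -8
Step 2: Count signs: positive = 2, negative = 7.
Step 3: Under H0: P(positive) = 0.5, so the number of positives S ~ Bin(9, 0.5).
Step 4: Two-sided exact p-value = sum of Bin(9,0.5) probabilities at or below the observed probability = 0.179688.
Step 5: alpha = 0.05. fail to reject H0.

n_eff = 9, pos = 2, neg = 7, p = 0.179688, fail to reject H0.


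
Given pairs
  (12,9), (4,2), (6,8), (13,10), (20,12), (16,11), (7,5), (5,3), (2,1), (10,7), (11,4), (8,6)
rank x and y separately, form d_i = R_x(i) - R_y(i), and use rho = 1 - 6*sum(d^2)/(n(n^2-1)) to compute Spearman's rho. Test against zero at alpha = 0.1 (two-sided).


Step 1: Rank x and y separately (midranks; no ties here).
rank(x): 12->9, 4->2, 6->4, 13->10, 20->12, 16->11, 7->5, 5->3, 2->1, 10->7, 11->8, 8->6
rank(y): 9->9, 2->2, 8->8, 10->10, 12->12, 11->11, 5->5, 3->3, 1->1, 7->7, 4->4, 6->6
Step 2: d_i = R_x(i) - R_y(i); compute d_i^2.
  (9-9)^2=0, (2-2)^2=0, (4-8)^2=16, (10-10)^2=0, (12-12)^2=0, (11-11)^2=0, (5-5)^2=0, (3-3)^2=0, (1-1)^2=0, (7-7)^2=0, (8-4)^2=16, (6-6)^2=0
sum(d^2) = 32.
Step 3: rho = 1 - 6*32 / (12*(12^2 - 1)) = 1 - 192/1716 = 0.888112.
Step 4: Under H0, t = rho * sqrt((n-2)/(1-rho^2)) = 6.1103 ~ t(10).
Step 5: Two-sided p-value from the t-distribution with 10 df = 0.000114.
Step 6: alpha = 0.1. reject H0.

rho = 0.8881, p = 0.000114, reject H0 at alpha = 0.1.


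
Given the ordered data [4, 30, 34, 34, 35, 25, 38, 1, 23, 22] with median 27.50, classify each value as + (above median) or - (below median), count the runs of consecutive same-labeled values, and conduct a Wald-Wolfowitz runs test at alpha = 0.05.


Step 1: Compute median = 27.50; label A = above, B = below.
Labels in order: BAAAABABBB  (n_A = 5, n_B = 5)
Step 2: Count runs R = 5.
Step 3: Under H0 (random ordering), E[R] = 2*n_A*n_B/(n_A+n_B) + 1 = 2*5*5/10 + 1 = 6.0000.
        Var[R] = 2*n_A*n_B*(2*n_A*n_B - n_A - n_B) / ((n_A+n_B)^2 * (n_A+n_B-1)) = 2000/900 = 2.2222.
        SD[R] = 1.4907.
Step 4: Continuity-corrected z = (R + 0.5 - E[R]) / SD[R] = (5 + 0.5 - 6.0000) / 1.4907 = -0.3354.
Step 5: Two-sided p-value via normal approximation = 2*(1 - Phi(|z|)) = 0.737316.
Step 6: alpha = 0.05. fail to reject H0.

R = 5, z = -0.3354, p = 0.737316, fail to reject H0.


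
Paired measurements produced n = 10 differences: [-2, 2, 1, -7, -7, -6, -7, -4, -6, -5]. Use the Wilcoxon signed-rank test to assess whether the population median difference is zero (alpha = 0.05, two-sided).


Step 1: Drop any zero differences (none here) and take |d_i|.
|d| = [2, 2, 1, 7, 7, 6, 7, 4, 6, 5]
Step 2: Midrank |d_i| (ties get averaged ranks).
ranks: |2|->2.5, |2|->2.5, |1|->1, |7|->9, |7|->9, |6|->6.5, |7|->9, |4|->4, |6|->6.5, |5|->5
Step 3: Attach original signs; sum ranks with positive sign and with negative sign.
W+ = 2.5 + 1 = 3.5
W- = 2.5 + 9 + 9 + 6.5 + 9 + 4 + 6.5 + 5 = 51.5
(Check: W+ + W- = 55 should equal n(n+1)/2 = 55.)
Step 4: Test statistic W = min(W+, W-) = 3.5.
Step 5: Ties in |d|, so use the tie-corrected normal approximation.
        E[W] = n(n+1)/4 = 10*11/4 = 27.5.
        Tie groups: |d|=2 (t=2), |d|=6 (t=2), |d|=7 (t=3); sum(t^3 - t) = 36.
        Var[W] = n(n+1)(2n+1)/24 - sum(t^3-t)/48 = 2310/24 - 36/48 = 95.5.
        z = (W - E[W]) / sqrt(Var[W]) = (3.5 - 27.5) / 9.7724 = -2.4559.
        Two-sided p = 2*Phi(z) = 0.014053.
Step 6: alpha = 0.05. reject H0.

W+ = 3.5, W- = 51.5, W = min = 3.5, p = 0.014053, reject H0.


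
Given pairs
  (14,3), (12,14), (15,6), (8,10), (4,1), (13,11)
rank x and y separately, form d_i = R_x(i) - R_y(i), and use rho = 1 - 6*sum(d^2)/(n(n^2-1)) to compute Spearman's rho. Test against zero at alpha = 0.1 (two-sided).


Step 1: Rank x and y separately (midranks; no ties here).
rank(x): 14->5, 12->3, 15->6, 8->2, 4->1, 13->4
rank(y): 3->2, 14->6, 6->3, 10->4, 1->1, 11->5
Step 2: d_i = R_x(i) - R_y(i); compute d_i^2.
  (5-2)^2=9, (3-6)^2=9, (6-3)^2=9, (2-4)^2=4, (1-1)^2=0, (4-5)^2=1
sum(d^2) = 32.
Step 3: rho = 1 - 6*32 / (6*(6^2 - 1)) = 1 - 192/210 = 0.085714.
Step 4: Under H0, t = rho * sqrt((n-2)/(1-rho^2)) = 0.1721 ~ t(4).
Step 5: Two-sided p-value from the t-distribution with 4 df = 0.871743.
Step 6: alpha = 0.1. fail to reject H0.

rho = 0.0857, p = 0.871743, fail to reject H0 at alpha = 0.1.


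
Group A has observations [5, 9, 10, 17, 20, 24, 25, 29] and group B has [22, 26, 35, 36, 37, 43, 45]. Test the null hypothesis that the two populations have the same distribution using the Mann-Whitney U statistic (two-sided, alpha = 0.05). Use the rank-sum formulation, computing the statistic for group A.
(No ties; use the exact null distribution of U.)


Step 1: Combine and sort all 15 observations; assign midranks.
sorted (value, group): (5,X), (9,X), (10,X), (17,X), (20,X), (22,Y), (24,X), (25,X), (26,Y), (29,X), (35,Y), (36,Y), (37,Y), (43,Y), (45,Y)
ranks: 5->1, 9->2, 10->3, 17->4, 20->5, 22->6, 24->7, 25->8, 26->9, 29->10, 35->11, 36->12, 37->13, 43->14, 45->15
Step 2: Rank sum for X: R1 = 1 + 2 + 3 + 4 + 5 + 7 + 8 + 10 = 40.
Step 3: U_X = R1 - n1(n1+1)/2 = 40 - 8*9/2 = 40 - 36 = 4.
       U_Y = n1*n2 - U_X = 56 - 4 = 52.
Step 4: No ties, so the exact null distribution of U (based on enumerating the C(15,8) = 6435 equally likely rank assignments) gives the two-sided p-value.
Step 5: p-value = 0.003730; compare to alpha = 0.05. reject H0.

U_X = 4, p = 0.003730, reject H0 at alpha = 0.05.


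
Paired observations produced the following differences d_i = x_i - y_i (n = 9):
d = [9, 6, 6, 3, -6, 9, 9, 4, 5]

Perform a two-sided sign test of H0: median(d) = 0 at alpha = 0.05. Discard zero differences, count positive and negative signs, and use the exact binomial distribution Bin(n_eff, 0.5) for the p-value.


Step 1: Discard zero differences. Original n = 9; n_eff = number of nonzero differences = 9.
Nonzero differences (with sign): +9, +6, +6, +3, -6, +9, +9, +4, +5
Step 2: Count signs: positive = 8, negative = 1.
Step 3: Under H0: P(positive) = 0.5, so the number of positives S ~ Bin(9, 0.5).
Step 4: Two-sided exact p-value = sum of Bin(9,0.5) probabilities at or below the observed probability = 0.039062.
Step 5: alpha = 0.05. reject H0.

n_eff = 9, pos = 8, neg = 1, p = 0.039062, reject H0.


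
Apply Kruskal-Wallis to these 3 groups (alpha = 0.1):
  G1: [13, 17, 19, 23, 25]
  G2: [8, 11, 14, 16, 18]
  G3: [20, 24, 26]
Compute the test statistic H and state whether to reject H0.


Step 1: Combine all N = 13 observations and assign midranks.
sorted (value, group, rank): (8,G2,1), (11,G2,2), (13,G1,3), (14,G2,4), (16,G2,5), (17,G1,6), (18,G2,7), (19,G1,8), (20,G3,9), (23,G1,10), (24,G3,11), (25,G1,12), (26,G3,13)
Step 2: Sum ranks within each group.
R_1 = 39 (n_1 = 5)
R_2 = 19 (n_2 = 5)
R_3 = 33 (n_3 = 3)
Step 3: H = 12/(N(N+1)) * sum(R_i^2/n_i) - 3(N+1)
     = 12/(13*14) * (39^2/5 + 19^2/5 + 33^2/3) - 3*14
     = 0.065934 * 739.4 - 42
     = 6.751648.
Step 4: No ties, so H is used without correction.
Step 5: Under H0, H ~ chi^2(2); p-value = 0.034190.
Step 6: alpha = 0.1. reject H0.

H = 6.7516, df = 2, p = 0.034190, reject H0.


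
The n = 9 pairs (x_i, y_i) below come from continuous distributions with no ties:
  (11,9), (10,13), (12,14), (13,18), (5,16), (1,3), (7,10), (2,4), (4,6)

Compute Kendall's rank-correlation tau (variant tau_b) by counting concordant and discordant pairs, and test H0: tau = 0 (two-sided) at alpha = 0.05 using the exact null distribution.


Step 1: Enumerate the 36 unordered pairs (i,j) with i<j and classify each by sign(x_j-x_i) * sign(y_j-y_i).
  (1,2):dx=-1,dy=+4->D; (1,3):dx=+1,dy=+5->C; (1,4):dx=+2,dy=+9->C; (1,5):dx=-6,dy=+7->D
  (1,6):dx=-10,dy=-6->C; (1,7):dx=-4,dy=+1->D; (1,8):dx=-9,dy=-5->C; (1,9):dx=-7,dy=-3->C
  (2,3):dx=+2,dy=+1->C; (2,4):dx=+3,dy=+5->C; (2,5):dx=-5,dy=+3->D; (2,6):dx=-9,dy=-10->C
  (2,7):dx=-3,dy=-3->C; (2,8):dx=-8,dy=-9->C; (2,9):dx=-6,dy=-7->C; (3,4):dx=+1,dy=+4->C
  (3,5):dx=-7,dy=+2->D; (3,6):dx=-11,dy=-11->C; (3,7):dx=-5,dy=-4->C; (3,8):dx=-10,dy=-10->C
  (3,9):dx=-8,dy=-8->C; (4,5):dx=-8,dy=-2->C; (4,6):dx=-12,dy=-15->C; (4,7):dx=-6,dy=-8->C
  (4,8):dx=-11,dy=-14->C; (4,9):dx=-9,dy=-12->C; (5,6):dx=-4,dy=-13->C; (5,7):dx=+2,dy=-6->D
  (5,8):dx=-3,dy=-12->C; (5,9):dx=-1,dy=-10->C; (6,7):dx=+6,dy=+7->C; (6,8):dx=+1,dy=+1->C
  (6,9):dx=+3,dy=+3->C; (7,8):dx=-5,dy=-6->C; (7,9):dx=-3,dy=-4->C; (8,9):dx=+2,dy=+2->C
Step 2: C = 30, D = 6, total pairs = 36.
Step 3: tau = (C - D)/(n(n-1)/2) = (30 - 6)/36 = 0.666667.
Step 4: Exact two-sided p-value (enumerate n! = 362880 permutations of y under H0): p = 0.012665.
Step 5: alpha = 0.05. reject H0.

tau_b = 0.6667 (C=30, D=6), p = 0.012665, reject H0.


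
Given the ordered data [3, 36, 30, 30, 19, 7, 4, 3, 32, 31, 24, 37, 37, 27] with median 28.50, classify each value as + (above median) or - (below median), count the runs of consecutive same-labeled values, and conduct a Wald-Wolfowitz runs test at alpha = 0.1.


Step 1: Compute median = 28.50; label A = above, B = below.
Labels in order: BAAABBBBAABAAB  (n_A = 7, n_B = 7)
Step 2: Count runs R = 7.
Step 3: Under H0 (random ordering), E[R] = 2*n_A*n_B/(n_A+n_B) + 1 = 2*7*7/14 + 1 = 8.0000.
        Var[R] = 2*n_A*n_B*(2*n_A*n_B - n_A - n_B) / ((n_A+n_B)^2 * (n_A+n_B-1)) = 8232/2548 = 3.2308.
        SD[R] = 1.7974.
Step 4: Continuity-corrected z = (R + 0.5 - E[R]) / SD[R] = (7 + 0.5 - 8.0000) / 1.7974 = -0.2782.
Step 5: Two-sided p-value via normal approximation = 2*(1 - Phi(|z|)) = 0.780879.
Step 6: alpha = 0.1. fail to reject H0.

R = 7, z = -0.2782, p = 0.780879, fail to reject H0.


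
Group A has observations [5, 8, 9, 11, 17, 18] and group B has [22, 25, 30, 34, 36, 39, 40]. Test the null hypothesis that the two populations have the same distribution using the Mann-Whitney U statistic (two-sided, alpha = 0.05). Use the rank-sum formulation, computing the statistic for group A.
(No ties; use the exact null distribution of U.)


Step 1: Combine and sort all 13 observations; assign midranks.
sorted (value, group): (5,X), (8,X), (9,X), (11,X), (17,X), (18,X), (22,Y), (25,Y), (30,Y), (34,Y), (36,Y), (39,Y), (40,Y)
ranks: 5->1, 8->2, 9->3, 11->4, 17->5, 18->6, 22->7, 25->8, 30->9, 34->10, 36->11, 39->12, 40->13
Step 2: Rank sum for X: R1 = 1 + 2 + 3 + 4 + 5 + 6 = 21.
Step 3: U_X = R1 - n1(n1+1)/2 = 21 - 6*7/2 = 21 - 21 = 0.
       U_Y = n1*n2 - U_X = 42 - 0 = 42.
Step 4: No ties, so the exact null distribution of U (based on enumerating the C(13,6) = 1716 equally likely rank assignments) gives the two-sided p-value.
Step 5: p-value = 0.001166; compare to alpha = 0.05. reject H0.

U_X = 0, p = 0.001166, reject H0 at alpha = 0.05.


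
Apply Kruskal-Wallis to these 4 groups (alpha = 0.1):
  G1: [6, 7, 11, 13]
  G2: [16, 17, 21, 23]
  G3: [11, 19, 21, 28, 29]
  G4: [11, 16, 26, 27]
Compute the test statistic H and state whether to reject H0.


Step 1: Combine all N = 17 observations and assign midranks.
sorted (value, group, rank): (6,G1,1), (7,G1,2), (11,G1,4), (11,G3,4), (11,G4,4), (13,G1,6), (16,G2,7.5), (16,G4,7.5), (17,G2,9), (19,G3,10), (21,G2,11.5), (21,G3,11.5), (23,G2,13), (26,G4,14), (27,G4,15), (28,G3,16), (29,G3,17)
Step 2: Sum ranks within each group.
R_1 = 13 (n_1 = 4)
R_2 = 41 (n_2 = 4)
R_3 = 58.5 (n_3 = 5)
R_4 = 40.5 (n_4 = 4)
Step 3: H = 12/(N(N+1)) * sum(R_i^2/n_i) - 3(N+1)
     = 12/(17*18) * (13^2/4 + 41^2/4 + 58.5^2/5 + 40.5^2/4) - 3*18
     = 0.039216 * 1557.01 - 54
     = 7.059314.
Step 4: Ties present; correction factor C = 1 - 36/(17^3 - 17) = 0.992647. Corrected H = 7.059314 / 0.992647 = 7.111605.
Step 5: Under H0, H ~ chi^2(3); p-value = 0.068424.
Step 6: alpha = 0.1. reject H0.

H = 7.1116, df = 3, p = 0.068424, reject H0.


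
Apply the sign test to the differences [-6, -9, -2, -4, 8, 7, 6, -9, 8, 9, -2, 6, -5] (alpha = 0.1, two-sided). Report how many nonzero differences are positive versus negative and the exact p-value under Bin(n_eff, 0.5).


Step 1: Discard zero differences. Original n = 13; n_eff = number of nonzero differences = 13.
Nonzero differences (with sign): -6, -9, -2, -4, +8, +7, +6, -9, +8, +9, -2, +6, -5
Step 2: Count signs: positive = 6, negative = 7.
Step 3: Under H0: P(positive) = 0.5, so the number of positives S ~ Bin(13, 0.5).
Step 4: Two-sided exact p-value = sum of Bin(13,0.5) probabilities at or below the observed probability = 1.000000.
Step 5: alpha = 0.1. fail to reject H0.

n_eff = 13, pos = 6, neg = 7, p = 1.000000, fail to reject H0.


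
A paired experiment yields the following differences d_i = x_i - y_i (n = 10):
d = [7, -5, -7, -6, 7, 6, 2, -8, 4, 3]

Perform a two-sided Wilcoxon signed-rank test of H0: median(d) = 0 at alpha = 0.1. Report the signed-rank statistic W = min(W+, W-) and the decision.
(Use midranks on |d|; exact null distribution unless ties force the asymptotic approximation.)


Step 1: Drop any zero differences (none here) and take |d_i|.
|d| = [7, 5, 7, 6, 7, 6, 2, 8, 4, 3]
Step 2: Midrank |d_i| (ties get averaged ranks).
ranks: |7|->8, |5|->4, |7|->8, |6|->5.5, |7|->8, |6|->5.5, |2|->1, |8|->10, |4|->3, |3|->2
Step 3: Attach original signs; sum ranks with positive sign and with negative sign.
W+ = 8 + 8 + 5.5 + 1 + 3 + 2 = 27.5
W- = 4 + 8 + 5.5 + 10 = 27.5
(Check: W+ + W- = 55 should equal n(n+1)/2 = 55.)
Step 4: Test statistic W = min(W+, W-) = 27.5.
Step 5: Ties in |d|, so use the tie-corrected normal approximation.
        E[W] = n(n+1)/4 = 10*11/4 = 27.5.
        Tie groups: |d|=6 (t=2), |d|=7 (t=3); sum(t^3 - t) = 30.
        Var[W] = n(n+1)(2n+1)/24 - sum(t^3-t)/48 = 2310/24 - 30/48 = 95.625.
        z = (W - E[W]) / sqrt(Var[W]) = (27.5 - 27.5) / 9.7788 = 0.0000.
        Two-sided p = 2*Phi(z) = 1.000000.
Step 6: alpha = 0.1. fail to reject H0.

W+ = 27.5, W- = 27.5, W = min = 27.5, p = 1.000000, fail to reject H0.


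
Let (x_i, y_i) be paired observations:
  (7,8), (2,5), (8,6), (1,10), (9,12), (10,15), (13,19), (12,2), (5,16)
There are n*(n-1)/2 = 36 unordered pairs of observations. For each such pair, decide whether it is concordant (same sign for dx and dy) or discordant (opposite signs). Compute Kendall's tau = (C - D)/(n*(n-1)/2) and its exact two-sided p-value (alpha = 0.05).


Step 1: Enumerate the 36 unordered pairs (i,j) with i<j and classify each by sign(x_j-x_i) * sign(y_j-y_i).
  (1,2):dx=-5,dy=-3->C; (1,3):dx=+1,dy=-2->D; (1,4):dx=-6,dy=+2->D; (1,5):dx=+2,dy=+4->C
  (1,6):dx=+3,dy=+7->C; (1,7):dx=+6,dy=+11->C; (1,8):dx=+5,dy=-6->D; (1,9):dx=-2,dy=+8->D
  (2,3):dx=+6,dy=+1->C; (2,4):dx=-1,dy=+5->D; (2,5):dx=+7,dy=+7->C; (2,6):dx=+8,dy=+10->C
  (2,7):dx=+11,dy=+14->C; (2,8):dx=+10,dy=-3->D; (2,9):dx=+3,dy=+11->C; (3,4):dx=-7,dy=+4->D
  (3,5):dx=+1,dy=+6->C; (3,6):dx=+2,dy=+9->C; (3,7):dx=+5,dy=+13->C; (3,8):dx=+4,dy=-4->D
  (3,9):dx=-3,dy=+10->D; (4,5):dx=+8,dy=+2->C; (4,6):dx=+9,dy=+5->C; (4,7):dx=+12,dy=+9->C
  (4,8):dx=+11,dy=-8->D; (4,9):dx=+4,dy=+6->C; (5,6):dx=+1,dy=+3->C; (5,7):dx=+4,dy=+7->C
  (5,8):dx=+3,dy=-10->D; (5,9):dx=-4,dy=+4->D; (6,7):dx=+3,dy=+4->C; (6,8):dx=+2,dy=-13->D
  (6,9):dx=-5,dy=+1->D; (7,8):dx=-1,dy=-17->C; (7,9):dx=-8,dy=-3->C; (8,9):dx=-7,dy=+14->D
Step 2: C = 21, D = 15, total pairs = 36.
Step 3: tau = (C - D)/(n(n-1)/2) = (21 - 15)/36 = 0.166667.
Step 4: Exact two-sided p-value (enumerate n! = 362880 permutations of y under H0): p = 0.612202.
Step 5: alpha = 0.05. fail to reject H0.

tau_b = 0.1667 (C=21, D=15), p = 0.612202, fail to reject H0.


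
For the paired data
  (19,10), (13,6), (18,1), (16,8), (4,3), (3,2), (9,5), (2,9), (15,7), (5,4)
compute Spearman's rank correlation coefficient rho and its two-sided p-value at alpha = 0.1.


Step 1: Rank x and y separately (midranks; no ties here).
rank(x): 19->10, 13->6, 18->9, 16->8, 4->3, 3->2, 9->5, 2->1, 15->7, 5->4
rank(y): 10->10, 6->6, 1->1, 8->8, 3->3, 2->2, 5->5, 9->9, 7->7, 4->4
Step 2: d_i = R_x(i) - R_y(i); compute d_i^2.
  (10-10)^2=0, (6-6)^2=0, (9-1)^2=64, (8-8)^2=0, (3-3)^2=0, (2-2)^2=0, (5-5)^2=0, (1-9)^2=64, (7-7)^2=0, (4-4)^2=0
sum(d^2) = 128.
Step 3: rho = 1 - 6*128 / (10*(10^2 - 1)) = 1 - 768/990 = 0.224242.
Step 4: Under H0, t = rho * sqrt((n-2)/(1-rho^2)) = 0.6508 ~ t(8).
Step 5: Two-sided p-value from the t-distribution with 8 df = 0.533401.
Step 6: alpha = 0.1. fail to reject H0.

rho = 0.2242, p = 0.533401, fail to reject H0 at alpha = 0.1.


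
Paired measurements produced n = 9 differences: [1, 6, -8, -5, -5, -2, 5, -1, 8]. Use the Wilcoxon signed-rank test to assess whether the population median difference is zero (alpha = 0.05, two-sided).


Step 1: Drop any zero differences (none here) and take |d_i|.
|d| = [1, 6, 8, 5, 5, 2, 5, 1, 8]
Step 2: Midrank |d_i| (ties get averaged ranks).
ranks: |1|->1.5, |6|->7, |8|->8.5, |5|->5, |5|->5, |2|->3, |5|->5, |1|->1.5, |8|->8.5
Step 3: Attach original signs; sum ranks with positive sign and with negative sign.
W+ = 1.5 + 7 + 5 + 8.5 = 22
W- = 8.5 + 5 + 5 + 3 + 1.5 = 23
(Check: W+ + W- = 45 should equal n(n+1)/2 = 45.)
Step 4: Test statistic W = min(W+, W-) = 22.
Step 5: Ties in |d|, so use the tie-corrected normal approximation.
        E[W] = n(n+1)/4 = 9*10/4 = 22.5.
        Tie groups: |d|=1 (t=2), |d|=5 (t=3), |d|=8 (t=2); sum(t^3 - t) = 36.
        Var[W] = n(n+1)(2n+1)/24 - sum(t^3-t)/48 = 1710/24 - 36/48 = 70.5.
        z = (W - E[W]) / sqrt(Var[W]) = (22 - 22.5) / 8.3964 = -0.0595.
        Two-sided p = 2*Phi(z) = 0.952515.
Step 6: alpha = 0.05. fail to reject H0.

W+ = 22, W- = 23, W = min = 22, p = 0.952515, fail to reject H0.


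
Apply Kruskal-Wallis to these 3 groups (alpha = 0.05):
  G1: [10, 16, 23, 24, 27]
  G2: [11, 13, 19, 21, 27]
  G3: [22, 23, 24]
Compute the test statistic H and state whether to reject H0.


Step 1: Combine all N = 13 observations and assign midranks.
sorted (value, group, rank): (10,G1,1), (11,G2,2), (13,G2,3), (16,G1,4), (19,G2,5), (21,G2,6), (22,G3,7), (23,G1,8.5), (23,G3,8.5), (24,G1,10.5), (24,G3,10.5), (27,G1,12.5), (27,G2,12.5)
Step 2: Sum ranks within each group.
R_1 = 36.5 (n_1 = 5)
R_2 = 28.5 (n_2 = 5)
R_3 = 26 (n_3 = 3)
Step 3: H = 12/(N(N+1)) * sum(R_i^2/n_i) - 3(N+1)
     = 12/(13*14) * (36.5^2/5 + 28.5^2/5 + 26^2/3) - 3*14
     = 0.065934 * 654.233 - 42
     = 1.136264.
Step 4: Ties present; correction factor C = 1 - 18/(13^3 - 13) = 0.991758. Corrected H = 1.136264 / 0.991758 = 1.145706.
Step 5: Under H0, H ~ chi^2(2); p-value = 0.563914.
Step 6: alpha = 0.05. fail to reject H0.

H = 1.1457, df = 2, p = 0.563914, fail to reject H0.


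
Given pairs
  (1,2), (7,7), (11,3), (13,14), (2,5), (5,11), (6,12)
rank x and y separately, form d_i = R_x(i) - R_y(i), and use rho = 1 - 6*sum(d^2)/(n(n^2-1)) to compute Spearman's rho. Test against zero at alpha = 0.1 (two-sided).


Step 1: Rank x and y separately (midranks; no ties here).
rank(x): 1->1, 7->5, 11->6, 13->7, 2->2, 5->3, 6->4
rank(y): 2->1, 7->4, 3->2, 14->7, 5->3, 11->5, 12->6
Step 2: d_i = R_x(i) - R_y(i); compute d_i^2.
  (1-1)^2=0, (5-4)^2=1, (6-2)^2=16, (7-7)^2=0, (2-3)^2=1, (3-5)^2=4, (4-6)^2=4
sum(d^2) = 26.
Step 3: rho = 1 - 6*26 / (7*(7^2 - 1)) = 1 - 156/336 = 0.535714.
Step 4: Under H0, t = rho * sqrt((n-2)/(1-rho^2)) = 1.4186 ~ t(5).
Step 5: Two-sided p-value from the t-distribution with 5 df = 0.215217.
Step 6: alpha = 0.1. fail to reject H0.

rho = 0.5357, p = 0.215217, fail to reject H0 at alpha = 0.1.


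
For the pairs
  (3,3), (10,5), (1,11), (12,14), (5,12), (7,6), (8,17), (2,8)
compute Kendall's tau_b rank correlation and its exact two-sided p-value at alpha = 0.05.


Step 1: Enumerate the 28 unordered pairs (i,j) with i<j and classify each by sign(x_j-x_i) * sign(y_j-y_i).
  (1,2):dx=+7,dy=+2->C; (1,3):dx=-2,dy=+8->D; (1,4):dx=+9,dy=+11->C; (1,5):dx=+2,dy=+9->C
  (1,6):dx=+4,dy=+3->C; (1,7):dx=+5,dy=+14->C; (1,8):dx=-1,dy=+5->D; (2,3):dx=-9,dy=+6->D
  (2,4):dx=+2,dy=+9->C; (2,5):dx=-5,dy=+7->D; (2,6):dx=-3,dy=+1->D; (2,7):dx=-2,dy=+12->D
  (2,8):dx=-8,dy=+3->D; (3,4):dx=+11,dy=+3->C; (3,5):dx=+4,dy=+1->C; (3,6):dx=+6,dy=-5->D
  (3,7):dx=+7,dy=+6->C; (3,8):dx=+1,dy=-3->D; (4,5):dx=-7,dy=-2->C; (4,6):dx=-5,dy=-8->C
  (4,7):dx=-4,dy=+3->D; (4,8):dx=-10,dy=-6->C; (5,6):dx=+2,dy=-6->D; (5,7):dx=+3,dy=+5->C
  (5,8):dx=-3,dy=-4->C; (6,7):dx=+1,dy=+11->C; (6,8):dx=-5,dy=+2->D; (7,8):dx=-6,dy=-9->C
Step 2: C = 16, D = 12, total pairs = 28.
Step 3: tau = (C - D)/(n(n-1)/2) = (16 - 12)/28 = 0.142857.
Step 4: Exact two-sided p-value (enumerate n! = 40320 permutations of y under H0): p = 0.719544.
Step 5: alpha = 0.05. fail to reject H0.

tau_b = 0.1429 (C=16, D=12), p = 0.719544, fail to reject H0.


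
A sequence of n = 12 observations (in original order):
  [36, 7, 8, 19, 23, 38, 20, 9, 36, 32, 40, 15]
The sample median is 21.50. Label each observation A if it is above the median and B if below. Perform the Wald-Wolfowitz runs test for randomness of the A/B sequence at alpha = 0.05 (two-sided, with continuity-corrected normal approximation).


Step 1: Compute median = 21.50; label A = above, B = below.
Labels in order: ABBBAABBAAAB  (n_A = 6, n_B = 6)
Step 2: Count runs R = 6.
Step 3: Under H0 (random ordering), E[R] = 2*n_A*n_B/(n_A+n_B) + 1 = 2*6*6/12 + 1 = 7.0000.
        Var[R] = 2*n_A*n_B*(2*n_A*n_B - n_A - n_B) / ((n_A+n_B)^2 * (n_A+n_B-1)) = 4320/1584 = 2.7273.
        SD[R] = 1.6514.
Step 4: Continuity-corrected z = (R + 0.5 - E[R]) / SD[R] = (6 + 0.5 - 7.0000) / 1.6514 = -0.3028.
Step 5: Two-sided p-value via normal approximation = 2*(1 - Phi(|z|)) = 0.762069.
Step 6: alpha = 0.05. fail to reject H0.

R = 6, z = -0.3028, p = 0.762069, fail to reject H0.


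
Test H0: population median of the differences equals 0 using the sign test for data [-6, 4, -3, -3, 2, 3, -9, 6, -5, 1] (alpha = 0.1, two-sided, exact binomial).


Step 1: Discard zero differences. Original n = 10; n_eff = number of nonzero differences = 10.
Nonzero differences (with sign): -6, +4, -3, -3, +2, +3, -9, +6, -5, +1
Step 2: Count signs: positive = 5, negative = 5.
Step 3: Under H0: P(positive) = 0.5, so the number of positives S ~ Bin(10, 0.5).
Step 4: Two-sided exact p-value = sum of Bin(10,0.5) probabilities at or below the observed probability = 1.000000.
Step 5: alpha = 0.1. fail to reject H0.

n_eff = 10, pos = 5, neg = 5, p = 1.000000, fail to reject H0.


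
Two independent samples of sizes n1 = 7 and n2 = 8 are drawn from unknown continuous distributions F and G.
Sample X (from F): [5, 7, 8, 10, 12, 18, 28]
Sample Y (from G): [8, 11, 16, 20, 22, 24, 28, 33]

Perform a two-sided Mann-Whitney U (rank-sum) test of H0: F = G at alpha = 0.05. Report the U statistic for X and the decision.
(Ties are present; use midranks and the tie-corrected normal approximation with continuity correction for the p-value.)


Step 1: Combine and sort all 15 observations; assign midranks.
sorted (value, group): (5,X), (7,X), (8,X), (8,Y), (10,X), (11,Y), (12,X), (16,Y), (18,X), (20,Y), (22,Y), (24,Y), (28,X), (28,Y), (33,Y)
ranks: 5->1, 7->2, 8->3.5, 8->3.5, 10->5, 11->6, 12->7, 16->8, 18->9, 20->10, 22->11, 24->12, 28->13.5, 28->13.5, 33->15
Step 2: Rank sum for X: R1 = 1 + 2 + 3.5 + 5 + 7 + 9 + 13.5 = 41.
Step 3: U_X = R1 - n1(n1+1)/2 = 41 - 7*8/2 = 41 - 28 = 13.
       U_Y = n1*n2 - U_X = 56 - 13 = 43.
Step 4: Ties are present, so use the tie-corrected normal approximation (with continuity correction) for the p-value.
Step 5: p-value = 0.092753; compare to alpha = 0.05. fail to reject H0.

U_X = 13, p = 0.092753, fail to reject H0 at alpha = 0.05.


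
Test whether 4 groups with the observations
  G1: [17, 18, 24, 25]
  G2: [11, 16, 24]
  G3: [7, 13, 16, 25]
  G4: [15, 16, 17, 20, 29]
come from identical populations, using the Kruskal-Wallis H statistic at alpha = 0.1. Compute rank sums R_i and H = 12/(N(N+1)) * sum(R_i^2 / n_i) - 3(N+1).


Step 1: Combine all N = 16 observations and assign midranks.
sorted (value, group, rank): (7,G3,1), (11,G2,2), (13,G3,3), (15,G4,4), (16,G2,6), (16,G3,6), (16,G4,6), (17,G1,8.5), (17,G4,8.5), (18,G1,10), (20,G4,11), (24,G1,12.5), (24,G2,12.5), (25,G1,14.5), (25,G3,14.5), (29,G4,16)
Step 2: Sum ranks within each group.
R_1 = 45.5 (n_1 = 4)
R_2 = 20.5 (n_2 = 3)
R_3 = 24.5 (n_3 = 4)
R_4 = 45.5 (n_4 = 5)
Step 3: H = 12/(N(N+1)) * sum(R_i^2/n_i) - 3(N+1)
     = 12/(16*17) * (45.5^2/4 + 20.5^2/3 + 24.5^2/4 + 45.5^2/5) - 3*17
     = 0.044118 * 1221.76 - 51
     = 2.901103.
Step 4: Ties present; correction factor C = 1 - 42/(16^3 - 16) = 0.989706. Corrected H = 2.901103 / 0.989706 = 2.931278.
Step 5: Under H0, H ~ chi^2(3); p-value = 0.402343.
Step 6: alpha = 0.1. fail to reject H0.

H = 2.9313, df = 3, p = 0.402343, fail to reject H0.


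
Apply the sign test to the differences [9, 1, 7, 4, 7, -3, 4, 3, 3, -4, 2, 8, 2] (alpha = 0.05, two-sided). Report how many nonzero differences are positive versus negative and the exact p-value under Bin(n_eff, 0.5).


Step 1: Discard zero differences. Original n = 13; n_eff = number of nonzero differences = 13.
Nonzero differences (with sign): +9, +1, +7, +4, +7, -3, +4, +3, +3, -4, +2, +8, +2
Step 2: Count signs: positive = 11, negative = 2.
Step 3: Under H0: P(positive) = 0.5, so the number of positives S ~ Bin(13, 0.5).
Step 4: Two-sided exact p-value = sum of Bin(13,0.5) probabilities at or below the observed probability = 0.022461.
Step 5: alpha = 0.05. reject H0.

n_eff = 13, pos = 11, neg = 2, p = 0.022461, reject H0.


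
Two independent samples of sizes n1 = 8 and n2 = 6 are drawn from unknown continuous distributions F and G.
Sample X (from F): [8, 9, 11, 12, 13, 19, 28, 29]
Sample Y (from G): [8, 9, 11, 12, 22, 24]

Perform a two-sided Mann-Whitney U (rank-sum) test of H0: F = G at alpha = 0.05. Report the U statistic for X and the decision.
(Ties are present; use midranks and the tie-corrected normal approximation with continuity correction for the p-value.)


Step 1: Combine and sort all 14 observations; assign midranks.
sorted (value, group): (8,X), (8,Y), (9,X), (9,Y), (11,X), (11,Y), (12,X), (12,Y), (13,X), (19,X), (22,Y), (24,Y), (28,X), (29,X)
ranks: 8->1.5, 8->1.5, 9->3.5, 9->3.5, 11->5.5, 11->5.5, 12->7.5, 12->7.5, 13->9, 19->10, 22->11, 24->12, 28->13, 29->14
Step 2: Rank sum for X: R1 = 1.5 + 3.5 + 5.5 + 7.5 + 9 + 10 + 13 + 14 = 64.
Step 3: U_X = R1 - n1(n1+1)/2 = 64 - 8*9/2 = 64 - 36 = 28.
       U_Y = n1*n2 - U_X = 48 - 28 = 20.
Step 4: Ties are present, so use the tie-corrected normal approximation (with continuity correction) for the p-value.
Step 5: p-value = 0.649939; compare to alpha = 0.05. fail to reject H0.

U_X = 28, p = 0.649939, fail to reject H0 at alpha = 0.05.


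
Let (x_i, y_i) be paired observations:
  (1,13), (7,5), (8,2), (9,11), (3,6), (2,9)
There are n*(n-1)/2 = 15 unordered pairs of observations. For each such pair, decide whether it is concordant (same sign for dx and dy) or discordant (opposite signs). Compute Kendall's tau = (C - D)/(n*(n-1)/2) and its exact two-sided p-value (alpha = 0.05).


Step 1: Enumerate the 15 unordered pairs (i,j) with i<j and classify each by sign(x_j-x_i) * sign(y_j-y_i).
  (1,2):dx=+6,dy=-8->D; (1,3):dx=+7,dy=-11->D; (1,4):dx=+8,dy=-2->D; (1,5):dx=+2,dy=-7->D
  (1,6):dx=+1,dy=-4->D; (2,3):dx=+1,dy=-3->D; (2,4):dx=+2,dy=+6->C; (2,5):dx=-4,dy=+1->D
  (2,6):dx=-5,dy=+4->D; (3,4):dx=+1,dy=+9->C; (3,5):dx=-5,dy=+4->D; (3,6):dx=-6,dy=+7->D
  (4,5):dx=-6,dy=-5->C; (4,6):dx=-7,dy=-2->C; (5,6):dx=-1,dy=+3->D
Step 2: C = 4, D = 11, total pairs = 15.
Step 3: tau = (C - D)/(n(n-1)/2) = (4 - 11)/15 = -0.466667.
Step 4: Exact two-sided p-value (enumerate n! = 720 permutations of y under H0): p = 0.272222.
Step 5: alpha = 0.05. fail to reject H0.

tau_b = -0.4667 (C=4, D=11), p = 0.272222, fail to reject H0.


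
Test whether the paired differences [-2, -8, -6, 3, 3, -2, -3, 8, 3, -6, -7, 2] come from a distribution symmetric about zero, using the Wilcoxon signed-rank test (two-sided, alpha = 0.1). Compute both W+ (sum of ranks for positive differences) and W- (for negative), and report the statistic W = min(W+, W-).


Step 1: Drop any zero differences (none here) and take |d_i|.
|d| = [2, 8, 6, 3, 3, 2, 3, 8, 3, 6, 7, 2]
Step 2: Midrank |d_i| (ties get averaged ranks).
ranks: |2|->2, |8|->11.5, |6|->8.5, |3|->5.5, |3|->5.5, |2|->2, |3|->5.5, |8|->11.5, |3|->5.5, |6|->8.5, |7|->10, |2|->2
Step 3: Attach original signs; sum ranks with positive sign and with negative sign.
W+ = 5.5 + 5.5 + 11.5 + 5.5 + 2 = 30
W- = 2 + 11.5 + 8.5 + 2 + 5.5 + 8.5 + 10 = 48
(Check: W+ + W- = 78 should equal n(n+1)/2 = 78.)
Step 4: Test statistic W = min(W+, W-) = 30.
Step 5: Ties in |d|, so use the tie-corrected normal approximation.
        E[W] = n(n+1)/4 = 12*13/4 = 39.
        Tie groups: |d|=2 (t=3), |d|=3 (t=4), |d|=6 (t=2), |d|=8 (t=2); sum(t^3 - t) = 96.
        Var[W] = n(n+1)(2n+1)/24 - sum(t^3-t)/48 = 3900/24 - 96/48 = 160.5.
        z = (W - E[W]) / sqrt(Var[W]) = (30 - 39) / 12.6689 = -0.7104.
        Two-sided p = 2*Phi(z) = 0.477454.
Step 6: alpha = 0.1. fail to reject H0.

W+ = 30, W- = 48, W = min = 30, p = 0.477454, fail to reject H0.


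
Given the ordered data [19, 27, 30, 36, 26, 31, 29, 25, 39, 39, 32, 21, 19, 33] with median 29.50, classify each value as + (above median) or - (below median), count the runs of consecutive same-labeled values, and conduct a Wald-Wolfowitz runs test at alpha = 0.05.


Step 1: Compute median = 29.50; label A = above, B = below.
Labels in order: BBAABABBAAABBA  (n_A = 7, n_B = 7)
Step 2: Count runs R = 8.
Step 3: Under H0 (random ordering), E[R] = 2*n_A*n_B/(n_A+n_B) + 1 = 2*7*7/14 + 1 = 8.0000.
        Var[R] = 2*n_A*n_B*(2*n_A*n_B - n_A - n_B) / ((n_A+n_B)^2 * (n_A+n_B-1)) = 8232/2548 = 3.2308.
        SD[R] = 1.7974.
Step 4: R = E[R], so z = 0 with no continuity correction.
Step 5: Two-sided p-value via normal approximation = 2*(1 - Phi(|z|)) = 1.000000.
Step 6: alpha = 0.05. fail to reject H0.

R = 8, z = 0.0000, p = 1.000000, fail to reject H0.


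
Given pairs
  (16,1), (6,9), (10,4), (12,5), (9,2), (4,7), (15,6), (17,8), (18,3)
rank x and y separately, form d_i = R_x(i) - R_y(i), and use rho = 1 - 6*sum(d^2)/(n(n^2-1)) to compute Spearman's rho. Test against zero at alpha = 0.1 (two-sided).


Step 1: Rank x and y separately (midranks; no ties here).
rank(x): 16->7, 6->2, 10->4, 12->5, 9->3, 4->1, 15->6, 17->8, 18->9
rank(y): 1->1, 9->9, 4->4, 5->5, 2->2, 7->7, 6->6, 8->8, 3->3
Step 2: d_i = R_x(i) - R_y(i); compute d_i^2.
  (7-1)^2=36, (2-9)^2=49, (4-4)^2=0, (5-5)^2=0, (3-2)^2=1, (1-7)^2=36, (6-6)^2=0, (8-8)^2=0, (9-3)^2=36
sum(d^2) = 158.
Step 3: rho = 1 - 6*158 / (9*(9^2 - 1)) = 1 - 948/720 = -0.316667.
Step 4: Under H0, t = rho * sqrt((n-2)/(1-rho^2)) = -0.8833 ~ t(7).
Step 5: Two-sided p-value from the t-distribution with 7 df = 0.406397.
Step 6: alpha = 0.1. fail to reject H0.

rho = -0.3167, p = 0.406397, fail to reject H0 at alpha = 0.1.


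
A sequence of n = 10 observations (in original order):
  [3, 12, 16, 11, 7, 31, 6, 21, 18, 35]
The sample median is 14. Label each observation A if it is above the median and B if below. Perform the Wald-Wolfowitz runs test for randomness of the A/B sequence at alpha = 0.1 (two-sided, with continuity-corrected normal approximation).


Step 1: Compute median = 14; label A = above, B = below.
Labels in order: BBABBABAAA  (n_A = 5, n_B = 5)
Step 2: Count runs R = 6.
Step 3: Under H0 (random ordering), E[R] = 2*n_A*n_B/(n_A+n_B) + 1 = 2*5*5/10 + 1 = 6.0000.
        Var[R] = 2*n_A*n_B*(2*n_A*n_B - n_A - n_B) / ((n_A+n_B)^2 * (n_A+n_B-1)) = 2000/900 = 2.2222.
        SD[R] = 1.4907.
Step 4: R = E[R], so z = 0 with no continuity correction.
Step 5: Two-sided p-value via normal approximation = 2*(1 - Phi(|z|)) = 1.000000.
Step 6: alpha = 0.1. fail to reject H0.

R = 6, z = 0.0000, p = 1.000000, fail to reject H0.


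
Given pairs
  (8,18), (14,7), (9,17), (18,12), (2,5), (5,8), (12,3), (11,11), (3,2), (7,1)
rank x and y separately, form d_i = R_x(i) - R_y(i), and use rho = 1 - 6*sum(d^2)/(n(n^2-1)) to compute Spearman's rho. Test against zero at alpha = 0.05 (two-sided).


Step 1: Rank x and y separately (midranks; no ties here).
rank(x): 8->5, 14->9, 9->6, 18->10, 2->1, 5->3, 12->8, 11->7, 3->2, 7->4
rank(y): 18->10, 7->5, 17->9, 12->8, 5->4, 8->6, 3->3, 11->7, 2->2, 1->1
Step 2: d_i = R_x(i) - R_y(i); compute d_i^2.
  (5-10)^2=25, (9-5)^2=16, (6-9)^2=9, (10-8)^2=4, (1-4)^2=9, (3-6)^2=9, (8-3)^2=25, (7-7)^2=0, (2-2)^2=0, (4-1)^2=9
sum(d^2) = 106.
Step 3: rho = 1 - 6*106 / (10*(10^2 - 1)) = 1 - 636/990 = 0.357576.
Step 4: Under H0, t = rho * sqrt((n-2)/(1-rho^2)) = 1.0830 ~ t(8).
Step 5: Two-sided p-value from the t-distribution with 8 df = 0.310376.
Step 6: alpha = 0.05. fail to reject H0.

rho = 0.3576, p = 0.310376, fail to reject H0 at alpha = 0.05.
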